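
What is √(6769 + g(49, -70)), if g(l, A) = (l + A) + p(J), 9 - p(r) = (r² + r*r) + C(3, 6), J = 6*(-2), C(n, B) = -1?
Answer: √6470 ≈ 80.436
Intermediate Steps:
J = -12
p(r) = 10 - 2*r² (p(r) = 9 - ((r² + r*r) - 1) = 9 - ((r² + r²) - 1) = 9 - (2*r² - 1) = 9 - (-1 + 2*r²) = 9 + (1 - 2*r²) = 10 - 2*r²)
g(l, A) = -278 + A + l (g(l, A) = (l + A) + (10 - 2*(-12)²) = (A + l) + (10 - 2*144) = (A + l) + (10 - 288) = (A + l) - 278 = -278 + A + l)
√(6769 + g(49, -70)) = √(6769 + (-278 - 70 + 49)) = √(6769 - 299) = √6470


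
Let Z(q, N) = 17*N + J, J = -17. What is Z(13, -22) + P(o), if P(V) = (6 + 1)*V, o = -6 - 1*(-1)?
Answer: -426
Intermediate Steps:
Z(q, N) = -17 + 17*N (Z(q, N) = 17*N - 17 = -17 + 17*N)
o = -5 (o = -6 + 1 = -5)
P(V) = 7*V
Z(13, -22) + P(o) = (-17 + 17*(-22)) + 7*(-5) = (-17 - 374) - 35 = -391 - 35 = -426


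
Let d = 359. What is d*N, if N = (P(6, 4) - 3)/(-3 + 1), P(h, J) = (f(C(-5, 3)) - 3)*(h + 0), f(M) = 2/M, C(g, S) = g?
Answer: 42003/10 ≈ 4200.3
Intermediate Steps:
P(h, J) = -17*h/5 (P(h, J) = (2/(-5) - 3)*(h + 0) = (2*(-⅕) - 3)*h = (-⅖ - 3)*h = -17*h/5)
N = 117/10 (N = (-17/5*6 - 3)/(-3 + 1) = (-102/5 - 3)/(-2) = -117/5*(-½) = 117/10 ≈ 11.700)
d*N = 359*(117/10) = 42003/10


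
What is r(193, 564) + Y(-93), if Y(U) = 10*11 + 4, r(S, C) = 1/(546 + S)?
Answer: 84247/739 ≈ 114.00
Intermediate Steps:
Y(U) = 114 (Y(U) = 110 + 4 = 114)
r(193, 564) + Y(-93) = 1/(546 + 193) + 114 = 1/739 + 114 = 84247/739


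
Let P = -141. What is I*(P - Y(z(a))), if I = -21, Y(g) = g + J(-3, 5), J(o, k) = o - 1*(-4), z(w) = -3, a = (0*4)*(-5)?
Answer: 2919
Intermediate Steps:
a = 0 (a = 0*(-5) = 0)
J(o, k) = 4 + o (J(o, k) = o + 4 = 4 + o)
Y(g) = 1 + g (Y(g) = g + (4 - 3) = g + 1 = 1 + g)
I*(P - Y(z(a))) = -21*(-141 - (1 - 3)) = -21*(-141 - 1*(-2)) = -21*(-141 + 2) = -21*(-139) = 2919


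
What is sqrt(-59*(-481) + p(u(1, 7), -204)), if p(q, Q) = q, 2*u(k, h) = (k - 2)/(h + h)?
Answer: sqrt(5562277)/14 ≈ 168.46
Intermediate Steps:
u(k, h) = (-2 + k)/(4*h) (u(k, h) = ((k - 2)/(h + h))/2 = ((-2 + k)/((2*h)))/2 = ((-2 + k)*(1/(2*h)))/2 = ((-2 + k)/(2*h))/2 = (-2 + k)/(4*h))
sqrt(-59*(-481) + p(u(1, 7), -204)) = sqrt(-59*(-481) + (1/4)*(-2 + 1)/7) = sqrt(28379 + (1/4)*(1/7)*(-1)) = sqrt(28379 - 1/28) = sqrt(794611/28) = sqrt(5562277)/14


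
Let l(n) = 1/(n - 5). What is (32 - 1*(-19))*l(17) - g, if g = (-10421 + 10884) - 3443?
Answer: 11937/4 ≈ 2984.3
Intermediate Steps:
l(n) = 1/(-5 + n)
g = -2980 (g = 463 - 3443 = -2980)
(32 - 1*(-19))*l(17) - g = (32 - 1*(-19))/(-5 + 17) - 1*(-2980) = (32 + 19)/12 + 2980 = 51*(1/12) + 2980 = 17/4 + 2980 = 11937/4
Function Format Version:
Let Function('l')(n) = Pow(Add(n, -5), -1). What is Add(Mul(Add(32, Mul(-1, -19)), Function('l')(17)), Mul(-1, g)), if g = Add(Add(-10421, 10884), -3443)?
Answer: Rational(11937, 4) ≈ 2984.3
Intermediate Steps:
Function('l')(n) = Pow(Add(-5, n), -1)
g = -2980 (g = Add(463, -3443) = -2980)
Add(Mul(Add(32, Mul(-1, -19)), Function('l')(17)), Mul(-1, g)) = Add(Mul(Add(32, Mul(-1, -19)), Pow(Add(-5, 17), -1)), Mul(-1, -2980)) = Add(Mul(Add(32, 19), Pow(12, -1)), 2980) = Add(Mul(51, Rational(1, 12)), 2980) = Add(Rational(17, 4), 2980) = Rational(11937, 4)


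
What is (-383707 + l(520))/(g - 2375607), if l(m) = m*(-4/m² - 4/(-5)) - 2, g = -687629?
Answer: 49828091/398220680 ≈ 0.12513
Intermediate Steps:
l(m) = -2 + m*(⅘ - 4/m²) (l(m) = m*(-4/m² - 4*(-⅕)) - 2 = m*(-4/m² + ⅘) - 2 = m*(⅘ - 4/m²) - 2 = -2 + m*(⅘ - 4/m²))
(-383707 + l(520))/(g - 2375607) = (-383707 + (-2 - 4/520 + (⅘)*520))/(-687629 - 2375607) = (-383707 + (-2 - 4*1/520 + 416))/(-3063236) = (-383707 + (-2 - 1/130 + 416))*(-1/3063236) = (-383707 + 53819/130)*(-1/3063236) = -49828091/130*(-1/3063236) = 49828091/398220680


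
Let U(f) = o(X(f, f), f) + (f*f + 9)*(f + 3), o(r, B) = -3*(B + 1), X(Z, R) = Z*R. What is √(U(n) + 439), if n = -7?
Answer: 15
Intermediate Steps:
X(Z, R) = R*Z
o(r, B) = -3 - 3*B (o(r, B) = -3*(1 + B) = -3 - 3*B)
U(f) = -3 - 3*f + (3 + f)*(9 + f²) (U(f) = (-3 - 3*f) + (f*f + 9)*(f + 3) = (-3 - 3*f) + (f² + 9)*(3 + f) = (-3 - 3*f) + (9 + f²)*(3 + f) = (-3 - 3*f) + (3 + f)*(9 + f²) = -3 - 3*f + (3 + f)*(9 + f²))
√(U(n) + 439) = √((24 + (-7)³ + 3*(-7)² + 6*(-7)) + 439) = √((24 - 343 + 3*49 - 42) + 439) = √((24 - 343 + 147 - 42) + 439) = √(-214 + 439) = √225 = 15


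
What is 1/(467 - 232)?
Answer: 1/235 ≈ 0.0042553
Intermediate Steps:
1/(467 - 232) = 1/235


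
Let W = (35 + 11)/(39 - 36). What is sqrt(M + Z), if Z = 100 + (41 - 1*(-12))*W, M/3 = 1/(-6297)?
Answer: sqrt(36189230523)/6297 ≈ 30.210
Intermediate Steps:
W = 46/3 ≈ 15.333
M = -1/2099 (M = 3/(-6297) = 3*(-1/6297) = -1/2099 ≈ -0.00047642)
Z = 2738/3 (Z = 100 + (41 - 1*(-12))*(46/3) = 100 + (41 + 12)*(46/3) = 100 + 53*(46/3) = 100 + 2438/3 = 2738/3 ≈ 912.67)
sqrt(M + Z) = sqrt(-1/2099 + 2738/3) = sqrt(5747059/6297) = sqrt(36189230523)/6297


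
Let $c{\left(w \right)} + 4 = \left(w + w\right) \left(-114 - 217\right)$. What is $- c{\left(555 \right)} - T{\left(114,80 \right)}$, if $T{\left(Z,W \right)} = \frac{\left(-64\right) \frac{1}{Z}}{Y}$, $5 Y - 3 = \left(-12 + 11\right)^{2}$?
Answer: $\frac{20942638}{57} \approx 3.6741 \cdot 10^{5}$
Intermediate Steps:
$Y = \frac{4}{5}$ ($Y = \frac{3}{5} + \frac{\left(-12 + 11\right)^{2}}{5} = \frac{3}{5} + \frac{\left(-1\right)^{2}}{5} = \frac{3}{5} + \frac{1}{5} \cdot 1 = \frac{3}{5} + \frac{1}{5} = \frac{4}{5} \approx 0.8$)
$T{\left(Z,W \right)} = - \frac{80}{Z}$ ($T{\left(Z,W \right)} = \frac{\left(-64\right) \frac{1}{Z}}{\frac{4}{5}} = - \frac{64}{Z} \frac{5}{4} = - \frac{80}{Z}$)
$c{\left(w \right)} = -4 - 662 w$ ($c{\left(w \right)} = -4 + \left(w + w\right) \left(-114 - 217\right) = -4 + 2 w \left(-331\right) = -4 - 662 w$)
$- c{\left(555 \right)} - T{\left(114,80 \right)} = - (-4 - 367410) - - \frac{80}{114} = - (-4 - 367410) - \left(-80\right) \frac{1}{114} = \left(-1\right) \left(-367414\right) - - \frac{40}{57} = 367414 + \frac{40}{57} = \frac{20942638}{57}$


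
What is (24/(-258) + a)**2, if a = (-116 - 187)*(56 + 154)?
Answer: 7486210376836/1849 ≈ 4.0488e+9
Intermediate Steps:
a = -63630 (a = -303*210 = -63630)
(24/(-258) + a)**2 = (24/(-258) - 63630)**2 = (24*(-1/258) - 63630)**2 = (-4/43 - 63630)**2 = (-2736094/43)**2 = 7486210376836/1849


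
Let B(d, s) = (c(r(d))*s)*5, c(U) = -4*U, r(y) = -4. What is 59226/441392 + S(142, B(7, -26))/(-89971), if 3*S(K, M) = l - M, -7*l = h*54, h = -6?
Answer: 1074810131/8509817064 ≈ 0.12630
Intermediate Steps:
l = 324/7 (l = -(-6)*54/7 = -⅐*(-324) = 324/7 ≈ 46.286)
B(d, s) = 80*s (B(d, s) = ((-4*(-4))*s)*5 = (16*s)*5 = 80*s)
S(K, M) = 108/7 - M/3 (S(K, M) = (324/7 - M)/3 = 108/7 - M/3)
59226/441392 + S(142, B(7, -26))/(-89971) = 59226/441392 + (108/7 - 80*(-26)/3)/(-89971) = 59226*(1/441392) + (108/7 - ⅓*(-2080))*(-1/89971) = 29613/220696 + (108/7 + 2080/3)*(-1/89971) = 29613/220696 + (14884/21)*(-1/89971) = 29613/220696 - 14884/1889391 = 1074810131/8509817064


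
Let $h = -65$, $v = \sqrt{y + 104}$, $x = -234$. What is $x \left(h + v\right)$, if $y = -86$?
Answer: $15210 - 702 \sqrt{2} \approx 14217.0$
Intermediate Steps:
$v = 3 \sqrt{2}$ ($v = \sqrt{-86 + 104} = \sqrt{18} = 3 \sqrt{2} \approx 4.2426$)
$x \left(h + v\right) = - 234 \left(-65 + 3 \sqrt{2}\right) = 15210 - 702 \sqrt{2}$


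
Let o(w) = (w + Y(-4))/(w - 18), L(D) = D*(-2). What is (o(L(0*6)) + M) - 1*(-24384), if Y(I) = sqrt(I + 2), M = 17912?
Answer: 42296 - I*sqrt(2)/18 ≈ 42296.0 - 0.078567*I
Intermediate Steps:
L(D) = -2*D
Y(I) = sqrt(2 + I)
o(w) = (w + I*sqrt(2))/(-18 + w) (o(w) = (w + sqrt(2 - 4))/(w - 18) = (w + sqrt(-2))/(-18 + w) = (w + I*sqrt(2))/(-18 + w))
(o(L(0*6)) + M) - 1*(-24384) = ((-0*6 + I*sqrt(2))/(-18 - 0*6) + 17912) - 1*(-24384) = ((-2*0 + I*sqrt(2))/(-18 - 2*0) + 17912) + 24384 = ((0 + I*sqrt(2))/(-18 + 0) + 17912) + 24384 = ((I*sqrt(2))/(-18) + 17912) + 24384 = (-I*sqrt(2)/18 + 17912) + 24384 = (17912 - I*sqrt(2)/18) + 24384 = 42296 - I*sqrt(2)/18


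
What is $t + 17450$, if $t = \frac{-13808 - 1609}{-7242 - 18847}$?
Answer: $\frac{455268467}{26089} \approx 17451.0$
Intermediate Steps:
$t = \frac{15417}{26089}$ ($t = - \frac{15417}{-26089} = \left(-15417\right) \left(- \frac{1}{26089}\right) = \frac{15417}{26089} \approx 0.59094$)
$t + 17450 = \frac{15417}{26089} + 17450 = \frac{455268467}{26089}$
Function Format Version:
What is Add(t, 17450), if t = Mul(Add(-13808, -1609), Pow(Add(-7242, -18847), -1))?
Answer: Rational(455268467, 26089) ≈ 17451.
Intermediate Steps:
t = Rational(15417, 26089) (t = Mul(-15417, Pow(-26089, -1)) = Mul(-15417, Rational(-1, 26089)) = Rational(15417, 26089) ≈ 0.59094)
Add(t, 17450) = Add(Rational(15417, 26089), 17450) = Rational(455268467, 26089)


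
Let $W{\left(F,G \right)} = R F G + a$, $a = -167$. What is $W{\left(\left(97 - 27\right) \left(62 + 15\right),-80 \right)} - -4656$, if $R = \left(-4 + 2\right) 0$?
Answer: $4489$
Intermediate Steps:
$R = 0$ ($R = \left(-2\right) 0 = 0$)
$W{\left(F,G \right)} = -167$ ($W{\left(F,G \right)} = 0 F G - 167 = 0 G - 167 = 0 - 167 = -167$)
$W{\left(\left(97 - 27\right) \left(62 + 15\right),-80 \right)} - -4656 = -167 - -4656 = -167 + 4656 = 4489$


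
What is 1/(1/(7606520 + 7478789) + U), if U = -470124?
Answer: -15085309/7091965808315 ≈ -2.1271e-6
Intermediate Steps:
1/(1/(7606520 + 7478789) + U) = 1/(1/(7606520 + 7478789) - 470124) = 1/(1/15085309 - 470124) = 1/(-7091965808315/15085309) = -15085309/7091965808315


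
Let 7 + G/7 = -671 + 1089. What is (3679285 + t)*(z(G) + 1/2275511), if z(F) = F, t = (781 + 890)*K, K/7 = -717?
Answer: -30818096354984672/2275511 ≈ -1.3543e+10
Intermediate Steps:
K = -5019 (K = 7*(-717) = -5019)
G = 2877 (G = -49 + 7*(-671 + 1089) = -49 + 7*418 = -49 + 2926 = 2877)
t = -8386749 (t = (781 + 890)*(-5019) = 1671*(-5019) = -8386749)
(3679285 + t)*(z(G) + 1/2275511) = (3679285 - 8386749)*(2877 + 1/2275511) = -4707464*(2877 + 1/2275511) = -4707464*6546645148/2275511 = -30818096354984672/2275511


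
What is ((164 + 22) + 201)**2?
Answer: 149769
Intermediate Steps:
((164 + 22) + 201)**2 = (186 + 201)**2 = 387**2 = 149769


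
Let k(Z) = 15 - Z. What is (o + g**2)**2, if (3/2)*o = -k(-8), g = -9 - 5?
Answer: 293764/9 ≈ 32640.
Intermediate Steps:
g = -14
o = -46/3 (o = 2*(-(15 - 1*(-8)))/3 = 2*(-(15 + 8))/3 = 2*(-1*23)/3 = (2/3)*(-23) = -46/3 ≈ -15.333)
(o + g**2)**2 = (-46/3 + (-14)**2)**2 = (-46/3 + 196)**2 = (542/3)**2 = 293764/9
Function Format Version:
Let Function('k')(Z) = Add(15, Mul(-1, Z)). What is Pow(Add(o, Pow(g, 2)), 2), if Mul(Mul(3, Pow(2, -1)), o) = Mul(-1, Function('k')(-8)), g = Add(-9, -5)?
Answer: Rational(293764, 9) ≈ 32640.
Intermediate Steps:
g = -14
o = Rational(-46, 3) (o = Mul(Rational(2, 3), Mul(-1, Add(15, Mul(-1, -8)))) = Mul(Rational(2, 3), Mul(-1, Add(15, 8))) = Mul(Rational(2, 3), Mul(-1, 23)) = Mul(Rational(2, 3), -23) = Rational(-46, 3) ≈ -15.333)
Pow(Add(o, Pow(g, 2)), 2) = Pow(Add(Rational(-46, 3), Pow(-14, 2)), 2) = Pow(Add(Rational(-46, 3), 196), 2) = Pow(Rational(542, 3), 2) = Rational(293764, 9)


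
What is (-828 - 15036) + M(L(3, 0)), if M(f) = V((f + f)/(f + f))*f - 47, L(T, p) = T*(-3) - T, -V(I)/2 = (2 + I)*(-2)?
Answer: -16055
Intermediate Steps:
V(I) = 8 + 4*I (V(I) = -2*(2 + I)*(-2) = -2*(-4 - 2*I) = 8 + 4*I)
L(T, p) = -4*T (L(T, p) = -3*T - T = -4*T)
M(f) = -47 + 12*f (M(f) = (8 + 4*((f + f)/(f + f)))*f - 47 = (8 + 4*((2*f)/((2*f))))*f - 47 = (8 + 4*((2*f)*(1/(2*f))))*f - 47 = (8 + 4*1)*f - 47 = (8 + 4)*f - 47 = 12*f - 47 = -47 + 12*f)
(-828 - 15036) + M(L(3, 0)) = (-828 - 15036) + (-47 + 12*(-4*3)) = -15864 + (-47 + 12*(-12)) = -15864 + (-47 - 144) = -15864 - 191 = -16055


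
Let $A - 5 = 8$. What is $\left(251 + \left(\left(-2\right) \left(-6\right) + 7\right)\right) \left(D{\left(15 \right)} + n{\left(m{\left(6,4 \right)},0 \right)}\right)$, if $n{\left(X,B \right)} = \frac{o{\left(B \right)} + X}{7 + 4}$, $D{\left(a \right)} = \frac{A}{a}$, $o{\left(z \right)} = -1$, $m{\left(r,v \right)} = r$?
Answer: $\frac{3924}{11} \approx 356.73$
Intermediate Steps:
$A = 13$ ($A = 5 + 8 = 13$)
$D{\left(a \right)} = \frac{13}{a}$
$n{\left(X,B \right)} = - \frac{1}{11} + \frac{X}{11}$ ($n{\left(X,B \right)} = \frac{-1 + X}{7 + 4} = \frac{-1 + X}{11} = \left(-1 + X\right) \frac{1}{11} = - \frac{1}{11} + \frac{X}{11}$)
$\left(251 + \left(\left(-2\right) \left(-6\right) + 7\right)\right) \left(D{\left(15 \right)} + n{\left(m{\left(6,4 \right)},0 \right)}\right) = \left(251 + \left(\left(-2\right) \left(-6\right) + 7\right)\right) \left(\frac{13}{15} + \left(- \frac{1}{11} + \frac{1}{11} \cdot 6\right)\right) = \left(251 + \left(12 + 7\right)\right) \left(13 \cdot \frac{1}{15} + \left(- \frac{1}{11} + \frac{6}{11}\right)\right) = \left(251 + 19\right) \left(\frac{13}{15} + \frac{5}{11}\right) = 270 \cdot \frac{218}{165} = \frac{3924}{11}$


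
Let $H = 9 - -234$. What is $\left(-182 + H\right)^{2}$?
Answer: $3721$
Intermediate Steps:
$H = 243$ ($H = 9 + 234 = 243$)
$\left(-182 + H\right)^{2} = \left(-182 + 243\right)^{2} = 61^{2} = 3721$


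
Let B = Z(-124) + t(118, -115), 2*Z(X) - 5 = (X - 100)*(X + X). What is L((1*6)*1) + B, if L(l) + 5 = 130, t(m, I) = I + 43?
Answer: 55663/2 ≈ 27832.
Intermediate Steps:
t(m, I) = 43 + I
L(l) = 125 (L(l) = -5 + 130 = 125)
Z(X) = 5/2 + X*(-100 + X) (Z(X) = 5/2 + ((X - 100)*(X + X))/2 = 5/2 + ((-100 + X)*(2*X))/2 = 5/2 + (2*X*(-100 + X))/2 = 5/2 + X*(-100 + X))
B = 55413/2 (B = (5/2 + (-124)² - 100*(-124)) + (43 - 115) = (5/2 + 15376 + 12400) - 72 = 55557/2 - 72 = 55413/2 ≈ 27707.)
L((1*6)*1) + B = 125 + 55413/2 = 55663/2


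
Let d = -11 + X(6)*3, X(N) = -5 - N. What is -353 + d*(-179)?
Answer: 7523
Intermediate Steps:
d = -44 (d = -11 + (-5 - 1*6)*3 = -11 + (-5 - 6)*3 = -11 - 11*3 = -11 - 33 = -44)
-353 + d*(-179) = -353 - 44*(-179) = -353 + 7876 = 7523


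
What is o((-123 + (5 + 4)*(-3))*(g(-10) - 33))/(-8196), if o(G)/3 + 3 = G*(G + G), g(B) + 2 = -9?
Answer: -87119997/2732 ≈ -31889.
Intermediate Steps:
g(B) = -11 (g(B) = -2 - 9 = -11)
o(G) = -9 + 6*G**2 (o(G) = -9 + 3*(G*(G + G)) = -9 + 3*(G*(2*G)) = -9 + 3*(2*G**2) = -9 + 6*G**2)
o((-123 + (5 + 4)*(-3))*(g(-10) - 33))/(-8196) = (-9 + 6*((-123 + (5 + 4)*(-3))*(-11 - 33))**2)/(-8196) = (-9 + 6*((-123 + 9*(-3))*(-44))**2)*(-1/8196) = (-9 + 6*((-123 - 27)*(-44))**2)*(-1/8196) = (-9 + 6*(-150*(-44))**2)*(-1/8196) = (-9 + 6*6600**2)*(-1/8196) = (-9 + 6*43560000)*(-1/8196) = (-9 + 261360000)*(-1/8196) = 261359991*(-1/8196) = -87119997/2732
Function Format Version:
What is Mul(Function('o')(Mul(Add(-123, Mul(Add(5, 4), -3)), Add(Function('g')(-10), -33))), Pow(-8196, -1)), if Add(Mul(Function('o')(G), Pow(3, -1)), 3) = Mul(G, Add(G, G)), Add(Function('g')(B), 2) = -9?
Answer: Rational(-87119997, 2732) ≈ -31889.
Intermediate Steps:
Function('g')(B) = -11 (Function('g')(B) = Add(-2, -9) = -11)
Function('o')(G) = Add(-9, Mul(6, Pow(G, 2))) (Function('o')(G) = Add(-9, Mul(3, Mul(G, Add(G, G)))) = Add(-9, Mul(3, Mul(G, Mul(2, G)))) = Add(-9, Mul(3, Mul(2, Pow(G, 2)))) = Add(-9, Mul(6, Pow(G, 2))))
Mul(Function('o')(Mul(Add(-123, Mul(Add(5, 4), -3)), Add(Function('g')(-10), -33))), Pow(-8196, -1)) = Mul(Add(-9, Mul(6, Pow(Mul(Add(-123, Mul(Add(5, 4), -3)), Add(-11, -33)), 2))), Pow(-8196, -1)) = Mul(Add(-9, Mul(6, Pow(Mul(Add(-123, Mul(9, -3)), -44), 2))), Rational(-1, 8196)) = Mul(Add(-9, Mul(6, Pow(Mul(Add(-123, -27), -44), 2))), Rational(-1, 8196)) = Mul(Add(-9, Mul(6, Pow(Mul(-150, -44), 2))), Rational(-1, 8196)) = Mul(Add(-9, Mul(6, Pow(6600, 2))), Rational(-1, 8196)) = Mul(Add(-9, Mul(6, 43560000)), Rational(-1, 8196)) = Mul(Add(-9, 261360000), Rational(-1, 8196)) = Mul(261359991, Rational(-1, 8196)) = Rational(-87119997, 2732)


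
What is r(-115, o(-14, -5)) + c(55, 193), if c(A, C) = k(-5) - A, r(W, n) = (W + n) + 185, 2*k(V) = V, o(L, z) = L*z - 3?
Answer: 159/2 ≈ 79.500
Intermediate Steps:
o(L, z) = -3 + L*z
k(V) = V/2
r(W, n) = 185 + W + n
c(A, C) = -5/2 - A (c(A, C) = (½)*(-5) - A = -5/2 - A)
r(-115, o(-14, -5)) + c(55, 193) = (185 - 115 + (-3 - 14*(-5))) + (-5/2 - 1*55) = (185 - 115 + (-3 + 70)) + (-5/2 - 55) = (185 - 115 + 67) - 115/2 = 137 - 115/2 = 159/2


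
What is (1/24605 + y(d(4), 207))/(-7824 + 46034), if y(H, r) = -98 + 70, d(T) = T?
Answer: -688939/940157050 ≈ -0.00073279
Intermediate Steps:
y(H, r) = -28
(1/24605 + y(d(4), 207))/(-7824 + 46034) = (1/24605 - 28)/(-7824 + 46034) = (1/24605 - 28)/38210 = -688939/24605*1/38210 = -688939/940157050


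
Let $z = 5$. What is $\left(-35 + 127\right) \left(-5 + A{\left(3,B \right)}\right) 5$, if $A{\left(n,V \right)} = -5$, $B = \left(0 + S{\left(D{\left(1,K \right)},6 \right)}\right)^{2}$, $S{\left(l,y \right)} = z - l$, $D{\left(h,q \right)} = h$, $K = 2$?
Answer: $-4600$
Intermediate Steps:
$S{\left(l,y \right)} = 5 - l$
$B = 16$ ($B = \left(0 + \left(5 - 1\right)\right)^{2} = \left(0 + 4\right)^{2} = 4^{2} = 16$)
$\left(-35 + 127\right) \left(-5 + A{\left(3,B \right)}\right) 5 = \left(-35 + 127\right) \left(-5 - 5\right) 5 = 92 \left(\left(-10\right) 5\right) = 92 \left(-50\right) = -4600$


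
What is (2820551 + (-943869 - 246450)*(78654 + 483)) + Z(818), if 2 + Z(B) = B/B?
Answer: -94195454153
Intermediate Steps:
Z(B) = -1 (Z(B) = -2 + B/B = -2 + 1 = -1)
(2820551 + (-943869 - 246450)*(78654 + 483)) + Z(818) = (2820551 + (-943869 - 246450)*(78654 + 483)) - 1 = (2820551 - 1190319*79137) - 1 = (2820551 - 94198274703) - 1 = -94195454152 - 1 = -94195454153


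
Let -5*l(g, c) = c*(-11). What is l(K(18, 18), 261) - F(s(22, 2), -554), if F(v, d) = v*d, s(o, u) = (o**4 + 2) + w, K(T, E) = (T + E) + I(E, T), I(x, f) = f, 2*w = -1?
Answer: 648896146/5 ≈ 1.2978e+8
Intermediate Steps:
w = -1/2 (w = (1/2)*(-1) = -1/2 ≈ -0.50000)
K(T, E) = E + 2*T (K(T, E) = (T + E) + T = (E + T) + T = E + 2*T)
l(g, c) = 11*c/5 (l(g, c) = -c*(-11)/5 = -(-11)*c/5 = 11*c/5)
s(o, u) = 3/2 + o**4 (s(o, u) = (o**4 + 2) - 1/2 = (2 + o**4) - 1/2 = 3/2 + o**4)
F(v, d) = d*v
l(K(18, 18), 261) - F(s(22, 2), -554) = (11/5)*261 - (-554)*(3/2 + 22**4) = 2871/5 - (-554)*(3/2 + 234256) = 2871/5 - (-554)*468515/2 = 2871/5 - 1*(-129778655) = 2871/5 + 129778655 = 648896146/5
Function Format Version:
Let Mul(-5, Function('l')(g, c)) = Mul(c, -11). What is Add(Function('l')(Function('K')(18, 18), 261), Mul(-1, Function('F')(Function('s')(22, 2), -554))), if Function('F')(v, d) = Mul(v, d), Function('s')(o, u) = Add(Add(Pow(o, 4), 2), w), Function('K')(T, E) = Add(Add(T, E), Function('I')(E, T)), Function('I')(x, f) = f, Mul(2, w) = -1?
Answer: Rational(648896146, 5) ≈ 1.2978e+8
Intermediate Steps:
w = Rational(-1, 2) (w = Mul(Rational(1, 2), -1) = Rational(-1, 2) ≈ -0.50000)
Function('K')(T, E) = Add(E, Mul(2, T)) (Function('K')(T, E) = Add(Add(T, E), T) = Add(Add(E, T), T) = Add(E, Mul(2, T)))
Function('l')(g, c) = Mul(Rational(11, 5), c) (Function('l')(g, c) = Mul(Rational(-1, 5), Mul(c, -11)) = Mul(Rational(-1, 5), Mul(-11, c)) = Mul(Rational(11, 5), c))
Function('s')(o, u) = Add(Rational(3, 2), Pow(o, 4)) (Function('s')(o, u) = Add(Add(Pow(o, 4), 2), Rational(-1, 2)) = Add(Add(2, Pow(o, 4)), Rational(-1, 2)) = Add(Rational(3, 2), Pow(o, 4)))
Function('F')(v, d) = Mul(d, v)
Add(Function('l')(Function('K')(18, 18), 261), Mul(-1, Function('F')(Function('s')(22, 2), -554))) = Add(Mul(Rational(11, 5), 261), Mul(-1, Mul(-554, Add(Rational(3, 2), Pow(22, 4))))) = Add(Rational(2871, 5), Mul(-1, Mul(-554, Add(Rational(3, 2), 234256)))) = Add(Rational(2871, 5), Mul(-1, Mul(-554, Rational(468515, 2)))) = Add(Rational(2871, 5), Mul(-1, -129778655)) = Add(Rational(2871, 5), 129778655) = Rational(648896146, 5)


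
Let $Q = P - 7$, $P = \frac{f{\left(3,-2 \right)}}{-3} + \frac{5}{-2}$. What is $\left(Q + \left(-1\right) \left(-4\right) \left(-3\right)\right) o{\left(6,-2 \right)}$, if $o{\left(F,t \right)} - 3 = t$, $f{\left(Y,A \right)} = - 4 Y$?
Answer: $- \frac{35}{2} \approx -17.5$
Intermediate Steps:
$P = \frac{3}{2}$ ($P = \frac{\left(-4\right) 3}{-3} + \frac{5}{-2} = \left(-12\right) \left(- \frac{1}{3}\right) + 5 \left(- \frac{1}{2}\right) = 4 - \frac{5}{2} = \frac{3}{2} \approx 1.5$)
$o{\left(F,t \right)} = 3 + t$
$Q = - \frac{11}{2}$ ($Q = \frac{3}{2} - 7 = - \frac{11}{2} \approx -5.5$)
$\left(Q + \left(-1\right) \left(-4\right) \left(-3\right)\right) o{\left(6,-2 \right)} = \left(- \frac{11}{2} + \left(-1\right) \left(-4\right) \left(-3\right)\right) \left(3 - 2\right) = \left(- \frac{11}{2} + 4 \left(-3\right)\right) 1 = \left(- \frac{11}{2} - 12\right) 1 = \left(- \frac{35}{2}\right) 1 = - \frac{35}{2}$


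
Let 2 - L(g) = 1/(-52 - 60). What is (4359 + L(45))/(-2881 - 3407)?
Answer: -162811/234752 ≈ -0.69354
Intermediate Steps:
L(g) = 225/112 (L(g) = 2 - 1/(-52 - 60) = 2 - 1/(-112) = 2 - 1*(-1/112) = 2 + 1/112 = 225/112)
(4359 + L(45))/(-2881 - 3407) = (4359 + 225/112)/(-2881 - 3407) = (488433/112)/(-6288) = (488433/112)*(-1/6288) = -162811/234752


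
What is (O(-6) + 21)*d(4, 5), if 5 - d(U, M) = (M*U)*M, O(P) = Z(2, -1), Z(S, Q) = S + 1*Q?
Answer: -2090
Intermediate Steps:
Z(S, Q) = Q + S (Z(S, Q) = S + Q = Q + S)
O(P) = 1 (O(P) = -1 + 2 = 1)
d(U, M) = 5 - U*M² (d(U, M) = 5 - M*U*M = 5 - U*M²)
(O(-6) + 21)*d(4, 5) = (1 + 21)*(5 - 1*4*5²) = 22*(5 - 1*4*25) = 22*(5 - 100) = 22*(-95) = -2090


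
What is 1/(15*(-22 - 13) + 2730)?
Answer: 1/2205 ≈ 0.00045351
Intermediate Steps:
1/(15*(-22 - 13) + 2730) = 1/(15*(-35) + 2730) = 1/(-525 + 2730) = 1/2205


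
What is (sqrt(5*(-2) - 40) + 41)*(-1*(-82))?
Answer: 3362 + 410*I*sqrt(2) ≈ 3362.0 + 579.83*I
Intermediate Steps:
(sqrt(5*(-2) - 40) + 41)*(-1*(-82)) = (sqrt(-10 - 40) + 41)*82 = (sqrt(-50) + 41)*82 = (5*I*sqrt(2) + 41)*82 = (41 + 5*I*sqrt(2))*82 = 3362 + 410*I*sqrt(2)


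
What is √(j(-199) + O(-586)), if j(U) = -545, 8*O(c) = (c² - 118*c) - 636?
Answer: √203774/2 ≈ 225.71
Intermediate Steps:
O(c) = -159/2 - 59*c/4 + c²/8 (O(c) = ((c² - 118*c) - 636)/8 = (-636 + c² - 118*c)/8 = -159/2 - 59*c/4 + c²/8)
√(j(-199) + O(-586)) = √(-545 + (-159/2 - 59/4*(-586) + (⅛)*(-586)²)) = √(-545 + (-159/2 + 17287/2 + (⅛)*343396)) = √(-545 + (-159/2 + 17287/2 + 85849/2)) = √(-545 + 102977/2) = √(101887/2) = √203774/2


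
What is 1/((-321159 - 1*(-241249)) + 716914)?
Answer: 1/637004 ≈ 1.5698e-6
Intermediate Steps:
1/((-321159 - 1*(-241249)) + 716914) = 1/((-321159 + 241249) + 716914) = 1/(-79910 + 716914) = 1/637004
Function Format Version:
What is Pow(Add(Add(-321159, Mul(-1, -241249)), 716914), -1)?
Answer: Rational(1, 637004) ≈ 1.5698e-6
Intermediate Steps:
Pow(Add(Add(-321159, Mul(-1, -241249)), 716914), -1) = Pow(Add(Add(-321159, 241249), 716914), -1) = Pow(Add(-79910, 716914), -1) = Pow(637004, -1) = Rational(1, 637004)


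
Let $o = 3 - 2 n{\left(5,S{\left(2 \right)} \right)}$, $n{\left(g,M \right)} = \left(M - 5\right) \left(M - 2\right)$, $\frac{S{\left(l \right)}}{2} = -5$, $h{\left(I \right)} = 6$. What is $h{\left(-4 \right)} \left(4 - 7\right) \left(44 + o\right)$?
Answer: $5634$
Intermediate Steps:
$S{\left(l \right)} = -10$ ($S{\left(l \right)} = 2 \left(-5\right) = -10$)
$n{\left(g,M \right)} = \left(-5 + M\right) \left(-2 + M\right)$
$o = -357$ ($o = 3 - 2 \left(10 + \left(-10\right)^{2} - -70\right) = 3 - 2 \left(10 + 100 + 70\right) = 3 - 360 = -357$)
$h{\left(-4 \right)} \left(4 - 7\right) \left(44 + o\right) = 6 \left(4 - 7\right) \left(44 - 357\right) = 6 \left(4 - 7\right) \left(-313\right) = 6 \left(-3\right) \left(-313\right) = \left(-18\right) \left(-313\right) = 5634$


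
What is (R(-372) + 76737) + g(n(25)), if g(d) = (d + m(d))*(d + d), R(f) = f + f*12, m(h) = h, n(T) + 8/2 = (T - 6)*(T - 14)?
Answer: 240001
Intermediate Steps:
n(T) = -4 + (-14 + T)*(-6 + T) (n(T) = -4 + (T - 6)*(T - 14) = -4 + (-6 + T)*(-14 + T) = -4 + (-14 + T)*(-6 + T))
R(f) = 13*f (R(f) = f + 12*f = 13*f)
g(d) = 4*d² (g(d) = (d + d)*(d + d) = (2*d)*(2*d) = 4*d²)
(R(-372) + 76737) + g(n(25)) = (13*(-372) + 76737) + 4*(80 + 25² - 20*25)² = (-4836 + 76737) + 4*(80 + 625 - 500)² = 71901 + 4*205² = 71901 + 4*42025 = 71901 + 168100 = 240001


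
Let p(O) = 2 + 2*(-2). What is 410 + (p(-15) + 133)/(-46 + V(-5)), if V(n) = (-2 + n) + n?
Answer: 23649/58 ≈ 407.74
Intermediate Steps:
p(O) = -2 (p(O) = 2 - 4 = -2)
V(n) = -2 + 2*n
410 + (p(-15) + 133)/(-46 + V(-5)) = 410 + (-2 + 133)/(-46 + (-2 + 2*(-5))) = 410 + 131/(-46 + (-2 - 10)) = 410 + 131/(-46 - 12) = 410 + 131/(-58) = 410 + 131*(-1/58) = 410 - 131/58 = 23649/58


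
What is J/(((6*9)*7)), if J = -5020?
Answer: -2510/189 ≈ -13.280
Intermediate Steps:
J/(((6*9)*7)) = -5020/((6*9)*7) = -5020/(54*7) = -5020/378 = -5020*1/378 = -2510/189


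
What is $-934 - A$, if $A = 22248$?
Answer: $-23182$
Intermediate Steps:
$-934 - A = -934 - 22248 = -23182$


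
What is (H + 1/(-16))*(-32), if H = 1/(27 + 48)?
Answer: 118/75 ≈ 1.5733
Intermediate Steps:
H = 1/75 ≈ 0.013333
(H + 1/(-16))*(-32) = (1/75 + 1/(-16))*(-32) = (1/75 - 1/16)*(-32) = -59/1200*(-32) = 118/75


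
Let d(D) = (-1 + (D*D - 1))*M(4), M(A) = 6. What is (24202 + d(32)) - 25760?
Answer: 4574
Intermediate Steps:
d(D) = -12 + 6*D² (d(D) = (-1 + (D*D - 1))*6 = (-1 + (D² - 1))*6 = (-1 + (-1 + D²))*6 = (-2 + D²)*6 = -12 + 6*D²)
(24202 + d(32)) - 25760 = (24202 + (-12 + 6*32²)) - 25760 = (24202 + (-12 + 6*1024)) - 25760 = (24202 + (-12 + 6144)) - 25760 = (24202 + 6132) - 25760 = 30334 - 25760 = 4574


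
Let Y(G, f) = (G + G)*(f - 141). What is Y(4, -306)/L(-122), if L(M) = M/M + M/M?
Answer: -1788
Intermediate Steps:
L(M) = 2 (L(M) = 1 + 1 = 2)
Y(G, f) = 2*G*(-141 + f) (Y(G, f) = (2*G)*(-141 + f) = 2*G*(-141 + f))
Y(4, -306)/L(-122) = (2*4*(-141 - 306))/2 = (2*4*(-447))*(½) = -3576*½ = -1788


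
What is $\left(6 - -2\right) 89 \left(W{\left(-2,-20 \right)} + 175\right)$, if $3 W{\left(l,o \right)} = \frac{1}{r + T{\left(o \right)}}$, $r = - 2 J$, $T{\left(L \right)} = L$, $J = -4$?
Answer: $\frac{1121222}{9} \approx 1.2458 \cdot 10^{5}$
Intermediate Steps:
$r = 8$ ($r = \left(-2\right) \left(-4\right) = 8$)
$W{\left(l,o \right)} = \frac{1}{3 \left(8 + o\right)}$
$\left(6 - -2\right) 89 \left(W{\left(-2,-20 \right)} + 175\right) = \left(6 - -2\right) 89 \left(\frac{1}{3 \left(8 - 20\right)} + 175\right) = \left(6 + 2\right) 89 \left(\frac{1}{3 \left(-12\right)} + 175\right) = 8 \cdot 89 \left(\frac{1}{3} \left(- \frac{1}{12}\right) + 175\right) = 712 \left(- \frac{1}{36} + 175\right) = 712 \cdot \frac{6299}{36} = \frac{1121222}{9}$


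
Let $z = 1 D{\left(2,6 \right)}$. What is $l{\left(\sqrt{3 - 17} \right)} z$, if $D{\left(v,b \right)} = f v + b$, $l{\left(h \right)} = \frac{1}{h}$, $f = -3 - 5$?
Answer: $\frac{5 i \sqrt{14}}{7} \approx 2.6726 i$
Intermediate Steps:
$f = -8$ ($f = -3 - 5 = -8$)
$D{\left(v,b \right)} = b - 8 v$ ($D{\left(v,b \right)} = - 8 v + b = b - 8 v$)
$z = -10$ ($z = 1 \left(6 - 16\right) = 1 \left(-10\right) = -10$)
$l{\left(\sqrt{3 - 17} \right)} z = \frac{1}{\sqrt{3 - 17}} \left(-10\right) = \frac{1}{\sqrt{-14}} \left(-10\right) = \frac{1}{i \sqrt{14}} \left(-10\right) = - \frac{i \sqrt{14}}{14} \left(-10\right) = \frac{5 i \sqrt{14}}{7}$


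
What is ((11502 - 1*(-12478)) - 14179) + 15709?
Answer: 25510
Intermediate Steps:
((11502 - 1*(-12478)) - 14179) + 15709 = ((11502 + 12478) - 14179) + 15709 = (23980 - 14179) + 15709 = 9801 + 15709 = 25510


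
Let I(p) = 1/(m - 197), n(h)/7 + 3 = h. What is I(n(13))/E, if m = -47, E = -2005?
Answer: 1/489220 ≈ 2.0441e-6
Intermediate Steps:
n(h) = -21 + 7*h
I(p) = -1/244 (I(p) = 1/(-47 - 197) = 1/(-244) = -1/244)
I(n(13))/E = -1/244/(-2005) = -1/244*(-1/2005) = 1/489220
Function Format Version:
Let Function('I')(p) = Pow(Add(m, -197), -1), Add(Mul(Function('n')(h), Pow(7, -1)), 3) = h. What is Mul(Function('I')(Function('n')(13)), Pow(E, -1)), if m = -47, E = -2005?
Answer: Rational(1, 489220) ≈ 2.0441e-6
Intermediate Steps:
Function('n')(h) = Add(-21, Mul(7, h))
Function('I')(p) = Rational(-1, 244) (Function('I')(p) = Pow(Add(-47, -197), -1) = Pow(-244, -1) = Rational(-1, 244))
Mul(Function('I')(Function('n')(13)), Pow(E, -1)) = Mul(Rational(-1, 244), Pow(-2005, -1)) = Mul(Rational(-1, 244), Rational(-1, 2005)) = Rational(1, 489220)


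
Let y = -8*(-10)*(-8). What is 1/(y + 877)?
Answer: 1/237 ≈ 0.0042194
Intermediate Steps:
y = -640 (y = -(-80)*(-8) = -1*640 = -640)
1/(y + 877) = 1/(-640 + 877) = 1/237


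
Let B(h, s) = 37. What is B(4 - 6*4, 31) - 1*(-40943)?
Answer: 40980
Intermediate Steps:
B(4 - 6*4, 31) - 1*(-40943) = 37 - 1*(-40943) = 37 + 40943 = 40980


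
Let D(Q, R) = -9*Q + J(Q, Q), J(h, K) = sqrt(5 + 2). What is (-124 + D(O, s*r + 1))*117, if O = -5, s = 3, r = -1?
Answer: -9243 + 117*sqrt(7) ≈ -8933.5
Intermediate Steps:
J(h, K) = sqrt(7)
D(Q, R) = sqrt(7) - 9*Q (D(Q, R) = -9*Q + sqrt(7) = sqrt(7) - 9*Q)
(-124 + D(O, s*r + 1))*117 = (-124 + (sqrt(7) - 9*(-5)))*117 = (-124 + (sqrt(7) + 45))*117 = (-124 + (45 + sqrt(7)))*117 = (-79 + sqrt(7))*117 = -9243 + 117*sqrt(7)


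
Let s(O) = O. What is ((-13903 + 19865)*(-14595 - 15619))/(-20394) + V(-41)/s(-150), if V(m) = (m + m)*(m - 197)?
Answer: 201684628/23175 ≈ 8702.7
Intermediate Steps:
V(m) = 2*m*(-197 + m) (V(m) = (2*m)*(-197 + m) = 2*m*(-197 + m))
((-13903 + 19865)*(-14595 - 15619))/(-20394) + V(-41)/s(-150) = ((-13903 + 19865)*(-14595 - 15619))/(-20394) + (2*(-41)*(-197 - 41))/(-150) = (5962*(-30214))*(-1/20394) + (2*(-41)*(-238))*(-1/150) = -180135868*(-1/20394) + 19516*(-1/150) = 8187994/927 - 9758/75 = 201684628/23175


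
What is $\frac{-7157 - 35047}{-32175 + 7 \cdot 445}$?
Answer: $\frac{10551}{7265} \approx 1.4523$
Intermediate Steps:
$\frac{-7157 - 35047}{-32175 + 7 \cdot 445} = - \frac{42204}{-32175 + 3115} = - \frac{42204}{-29060} = \left(-42204\right) \left(- \frac{1}{29060}\right) = \frac{10551}{7265}$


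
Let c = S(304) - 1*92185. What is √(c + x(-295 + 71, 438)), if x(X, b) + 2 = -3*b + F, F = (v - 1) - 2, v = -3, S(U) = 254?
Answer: I*√93253 ≈ 305.37*I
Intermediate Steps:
F = -6 (F = (-3 - 1) - 2 = -4 - 2 = -6)
x(X, b) = -8 - 3*b (x(X, b) = -2 + (-3*b - 6) = -2 + (-6 - 3*b) = -8 - 3*b)
c = -91931 (c = 254 - 1*92185 = 254 - 92185 = -91931)
√(c + x(-295 + 71, 438)) = √(-91931 + (-8 - 3*438)) = √(-91931 + (-8 - 1314)) = √(-91931 - 1322) = √(-93253) = I*√93253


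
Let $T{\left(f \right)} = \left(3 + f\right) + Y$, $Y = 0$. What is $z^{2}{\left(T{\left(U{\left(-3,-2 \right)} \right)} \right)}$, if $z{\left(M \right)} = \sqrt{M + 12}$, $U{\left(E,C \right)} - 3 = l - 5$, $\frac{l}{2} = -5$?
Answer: $3$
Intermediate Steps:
$l = -10$ ($l = 2 \left(-5\right) = -10$)
$U{\left(E,C \right)} = -12$ ($U{\left(E,C \right)} = 3 - 15 = -12$)
$T{\left(f \right)} = 3 + f$ ($T{\left(f \right)} = \left(3 + f\right) + 0 = 3 + f$)
$z{\left(M \right)} = \sqrt{12 + M}$
$z^{2}{\left(T{\left(U{\left(-3,-2 \right)} \right)} \right)} = \left(\sqrt{12 + \left(3 - 12\right)}\right)^{2} = \left(\sqrt{12 - 9}\right)^{2} = \left(\sqrt{3}\right)^{2} = 3$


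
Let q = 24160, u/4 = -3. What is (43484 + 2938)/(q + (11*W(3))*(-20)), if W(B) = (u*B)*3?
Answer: 23211/23960 ≈ 0.96874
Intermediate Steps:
u = -12 (u = 4*(-3) = -12)
W(B) = -36*B (W(B) = -12*B*3 = -36*B)
(43484 + 2938)/(q + (11*W(3))*(-20)) = (43484 + 2938)/(24160 + (11*(-36*3))*(-20)) = 46422/(24160 + (11*(-108))*(-20)) = 46422/(24160 - 1188*(-20)) = 46422/(24160 + 23760) = 46422/47920 = 46422*(1/47920) = 23211/23960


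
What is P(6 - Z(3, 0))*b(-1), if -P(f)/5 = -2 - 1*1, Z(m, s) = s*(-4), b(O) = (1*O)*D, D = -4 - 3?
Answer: 105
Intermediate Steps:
D = -7
b(O) = -7*O (b(O) = (1*O)*(-7) = O*(-7) = -7*O)
Z(m, s) = -4*s
P(f) = 15 (P(f) = -5*(-2 - 1*1) = -5*(-2 - 1) = -5*(-3) = 15)
P(6 - Z(3, 0))*b(-1) = 15*(-7*(-1)) = 15*7 = 105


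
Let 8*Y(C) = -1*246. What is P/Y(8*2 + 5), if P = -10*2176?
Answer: 87040/123 ≈ 707.64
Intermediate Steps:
P = -21760
Y(C) = -123/4 (Y(C) = (-1*246)/8 = (⅛)*(-246) = -123/4)
P/Y(8*2 + 5) = -21760/(-123/4) = -21760*(-4/123) = 87040/123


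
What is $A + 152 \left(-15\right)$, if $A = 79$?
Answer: $-2201$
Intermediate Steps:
$A + 152 \left(-15\right) = 79 + 152 \left(-15\right) = 79 - 2280 = -2201$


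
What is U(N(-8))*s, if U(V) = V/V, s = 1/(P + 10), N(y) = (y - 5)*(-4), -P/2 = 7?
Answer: -1/4 ≈ -0.25000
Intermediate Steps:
P = -14 (P = -2*7 = -14)
N(y) = 20 - 4*y (N(y) = (-5 + y)*(-4) = 20 - 4*y)
s = -1/4 (s = 1/(-14 + 10) = 1/(-4) = -1/4 ≈ -0.25000)
U(V) = 1
U(N(-8))*s = 1*(-1/4) = -1/4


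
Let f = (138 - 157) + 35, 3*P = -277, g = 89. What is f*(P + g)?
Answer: -160/3 ≈ -53.333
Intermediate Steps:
P = -277/3 (P = (⅓)*(-277) = -277/3 ≈ -92.333)
f = 16 (f = -19 + 35 = 16)
f*(P + g) = 16*(-277/3 + 89) = 16*(-10/3) = -160/3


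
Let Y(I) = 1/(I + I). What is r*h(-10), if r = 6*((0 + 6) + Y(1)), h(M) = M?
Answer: -390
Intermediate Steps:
Y(I) = 1/(2*I)
r = 39 (r = 6*((0 + 6) + (½)/1) = 6*(6 + (½)*1) = 6*(6 + ½) = 6*(13/2) = 39)
r*h(-10) = 39*(-10) = -390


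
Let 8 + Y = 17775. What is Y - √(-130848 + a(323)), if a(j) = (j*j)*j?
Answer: 17767 - √33567419 ≈ 11973.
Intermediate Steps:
Y = 17767 (Y = -8 + 17775 = 17767)
a(j) = j³ (a(j) = j²*j = j³)
Y - √(-130848 + a(323)) = 17767 - √(-130848 + 323³) = 17767 - √(-130848 + 33698267) = 17767 - √33567419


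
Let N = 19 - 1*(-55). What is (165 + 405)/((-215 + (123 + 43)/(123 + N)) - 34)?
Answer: -5910/2573 ≈ -2.2969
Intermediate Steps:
N = 74 (N = 19 + 55 = 74)
(165 + 405)/((-215 + (123 + 43)/(123 + N)) - 34) = (165 + 405)/((-215 + (123 + 43)/(123 + 74)) - 34) = 570/((-215 + 166/197) - 34) = 570/(-42189/197 - 34) = 570/(-48887/197) = 570*(-197/48887) = -5910/2573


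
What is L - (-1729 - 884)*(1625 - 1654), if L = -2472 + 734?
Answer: -77515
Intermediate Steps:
L = -1738
L - (-1729 - 884)*(1625 - 1654) = -1738 - (-1729 - 884)*(1625 - 1654) = -1738 - (-2613)*(-29) = -1738 - 1*75777 = -1738 - 75777 = -77515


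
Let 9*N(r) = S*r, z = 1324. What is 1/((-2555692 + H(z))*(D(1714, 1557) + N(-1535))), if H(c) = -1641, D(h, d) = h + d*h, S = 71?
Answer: -9/61183483643759 ≈ -1.4710e-13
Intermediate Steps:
N(r) = 71*r/9 (N(r) = (71*r)/9 = 71*r/9)
1/((-2555692 + H(z))*(D(1714, 1557) + N(-1535))) = 1/((-2555692 - 1641)*(1714*(1 + 1557) + (71/9)*(-1535))) = 1/(-2557333*(1714*1558 - 108985/9)) = 1/(-2557333*(2670412 - 108985/9)) = 1/(-2557333*23924723/9) = 1/(-61183483643759/9) = -9/61183483643759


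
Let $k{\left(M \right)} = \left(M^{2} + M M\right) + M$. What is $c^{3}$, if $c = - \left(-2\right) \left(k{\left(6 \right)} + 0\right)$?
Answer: $3796416$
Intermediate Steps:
$k{\left(M \right)} = M + 2 M^{2}$ ($k{\left(M \right)} = \left(M^{2} + M^{2}\right) + M = 2 M^{2} + M = M + 2 M^{2}$)
$c = 156$ ($c = - \left(-2\right) \left(6 \left(1 + 2 \cdot 6\right) + 0\right) = - \left(-2\right) \left(6 \left(1 + 12\right) + 0\right) = - \left(-2\right) \left(6 \cdot 13 + 0\right) = - \left(-2\right) \left(78 + 0\right) = - \left(-2\right) 78 = \left(-1\right) \left(-156\right) = 156$)
$c^{3} = 156^{3} = 3796416$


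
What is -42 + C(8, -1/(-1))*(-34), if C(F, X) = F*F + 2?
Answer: -2286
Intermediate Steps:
C(F, X) = 2 + F**2 (C(F, X) = F**2 + 2 = 2 + F**2)
-42 + C(8, -1/(-1))*(-34) = -42 + (2 + 8**2)*(-34) = -42 + (2 + 64)*(-34) = -42 + 66*(-34) = -42 - 2244 = -2286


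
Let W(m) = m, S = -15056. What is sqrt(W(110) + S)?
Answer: I*sqrt(14946) ≈ 122.25*I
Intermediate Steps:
sqrt(W(110) + S) = sqrt(110 - 15056) = sqrt(-14946) = I*sqrt(14946)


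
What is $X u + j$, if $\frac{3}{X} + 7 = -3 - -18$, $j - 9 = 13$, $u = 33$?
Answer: $\frac{275}{8} \approx 34.375$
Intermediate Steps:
$j = 22$ ($j = 9 + 13 = 22$)
$X = \frac{3}{8}$ ($X = \frac{3}{-7 - -15} = \frac{3}{-7 + \left(-3 + 18\right)} = \frac{3}{-7 + 15} = \frac{3}{8} \approx 0.375$)
$X u + j = \frac{3}{8} \cdot 33 + 22 = \frac{99}{8} + 22 = \frac{275}{8}$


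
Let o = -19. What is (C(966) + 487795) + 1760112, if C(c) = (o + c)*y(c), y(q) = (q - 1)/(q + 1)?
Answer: 2174639924/967 ≈ 2.2489e+6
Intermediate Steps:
y(q) = (-1 + q)/(1 + q)
C(c) = (-1 + c)*(-19 + c)/(1 + c) (C(c) = (-19 + c)*((-1 + c)/(1 + c)) = (-1 + c)*(-19 + c)/(1 + c))
(C(966) + 487795) + 1760112 = ((-1 + 966)*(-19 + 966)/(1 + 966) + 487795) + 1760112 = (965*947/967 + 487795) + 1760112 = ((1/967)*965*947 + 487795) + 1760112 = (913855/967 + 487795) + 1760112 = 472611620/967 + 1760112 = 2174639924/967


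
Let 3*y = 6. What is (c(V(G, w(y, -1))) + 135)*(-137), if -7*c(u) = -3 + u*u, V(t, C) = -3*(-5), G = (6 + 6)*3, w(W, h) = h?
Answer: -99051/7 ≈ -14150.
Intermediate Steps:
y = 2 (y = (1/3)*6 = 2)
G = 36 (G = 12*3 = 36)
V(t, C) = 15
c(u) = 3/7 - u**2/7 (c(u) = -(-3 + u*u)/7 = -(-3 + u**2)/7 = 3/7 - u**2/7)
(c(V(G, w(y, -1))) + 135)*(-137) = ((3/7 - 1/7*15**2) + 135)*(-137) = ((3/7 - 1/7*225) + 135)*(-137) = ((3/7 - 225/7) + 135)*(-137) = (-222/7 + 135)*(-137) = (723/7)*(-137) = -99051/7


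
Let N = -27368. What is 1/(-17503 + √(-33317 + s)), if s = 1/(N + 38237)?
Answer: -190240107/3330134715293 - 2*I*√983977287042/3330134715293 ≈ -5.7127e-5 - 5.9575e-7*I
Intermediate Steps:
s = 1/10869 (s = 1/(-27368 + 38237) = 1/10869 ≈ 9.2005e-5)
1/(-17503 + √(-33317 + s)) = 1/(-17503 + √(-33317 + 1/10869)) = 1/(-17503 + √(-362122472/10869)) = 1/(-17503 + 2*I*√983977287042/10869)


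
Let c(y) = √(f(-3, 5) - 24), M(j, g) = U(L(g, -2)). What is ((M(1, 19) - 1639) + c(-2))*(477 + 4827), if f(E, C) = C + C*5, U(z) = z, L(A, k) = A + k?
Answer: -8603088 + 5304*√6 ≈ -8.5901e+6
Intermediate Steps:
M(j, g) = -2 + g (M(j, g) = g - 2 = -2 + g)
f(E, C) = 6*C (f(E, C) = C + 5*C = 6*C)
c(y) = √6 (c(y) = √(6*5 - 24) = √(30 - 24) = √6)
((M(1, 19) - 1639) + c(-2))*(477 + 4827) = (((-2 + 19) - 1639) + √6)*(477 + 4827) = ((17 - 1639) + √6)*5304 = (-1622 + √6)*5304 = -8603088 + 5304*√6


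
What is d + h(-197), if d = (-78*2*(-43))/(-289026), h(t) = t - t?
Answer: -1118/48171 ≈ -0.023209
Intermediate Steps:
h(t) = 0
d = -1118/48171 (d = -156*(-43)*(-1/289026) = 6708*(-1/289026) = -1118/48171 ≈ -0.023209)
d + h(-197) = -1118/48171 + 0 = -1118/48171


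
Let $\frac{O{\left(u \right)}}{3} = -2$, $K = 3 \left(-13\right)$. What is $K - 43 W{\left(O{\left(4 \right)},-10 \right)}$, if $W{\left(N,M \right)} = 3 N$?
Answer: $735$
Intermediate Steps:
$K = -39$
$O{\left(u \right)} = -6$ ($O{\left(u \right)} = 3 \left(-2\right) = -6$)
$K - 43 W{\left(O{\left(4 \right)},-10 \right)} = -39 - 43 \cdot 3 \left(-6\right) = -39 - -774 = -39 + 774 = 735$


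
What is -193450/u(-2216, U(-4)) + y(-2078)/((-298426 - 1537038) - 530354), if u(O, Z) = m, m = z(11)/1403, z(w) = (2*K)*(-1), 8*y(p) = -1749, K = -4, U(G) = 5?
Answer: -214035830471517/6308848 ≈ -3.3926e+7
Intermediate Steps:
y(p) = -1749/8 (y(p) = (⅛)*(-1749) = -1749/8)
z(w) = 8 (z(w) = (2*(-4))*(-1) = -8*(-1) = 8)
m = 8/1403 ≈ 0.0057021
u(O, Z) = 8/1403
-193450/u(-2216, U(-4)) + y(-2078)/((-298426 - 1537038) - 530354) = -193450/8/1403 - 1749/(8*((-298426 - 1537038) - 530354)) = -193450*1403/8 - 1749/(8*(-1835464 - 530354)) = -135705175/4 - 1749/8/(-2365818) = -135705175/4 - 1749/8*(-1/2365818) = -135705175/4 + 583/6308848 = -214035830471517/6308848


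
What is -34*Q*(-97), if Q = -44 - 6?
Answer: -164900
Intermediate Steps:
Q = -50
-34*Q*(-97) = -34*(-50)*(-97) = 1700*(-97) = -164900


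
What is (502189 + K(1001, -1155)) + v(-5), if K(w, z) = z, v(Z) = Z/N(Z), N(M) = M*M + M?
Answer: 2004135/4 ≈ 5.0103e+5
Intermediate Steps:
N(M) = M + M**2 (N(M) = M**2 + M = M + M**2)
v(Z) = 1/(1 + Z) (v(Z) = Z/((Z*(1 + Z))) = Z*(1/(Z*(1 + Z))) = 1/(1 + Z))
(502189 + K(1001, -1155)) + v(-5) = (502189 - 1155) + 1/(1 - 5) = 501034 + 1/(-4) = 501034 - 1/4 = 2004135/4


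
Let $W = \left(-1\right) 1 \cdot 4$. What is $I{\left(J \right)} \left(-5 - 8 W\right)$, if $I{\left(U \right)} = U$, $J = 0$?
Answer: $0$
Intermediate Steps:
$W = -4$ ($W = \left(-1\right) 4 = -4$)
$I{\left(J \right)} \left(-5 - 8 W\right) = 0 \left(-5 - -32\right) = 0 \left(-5 + 32\right) = 0 \cdot 27 = 0$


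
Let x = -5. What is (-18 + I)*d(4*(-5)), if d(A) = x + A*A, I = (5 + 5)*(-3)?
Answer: -18960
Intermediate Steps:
I = -30 (I = 10*(-3) = -30)
d(A) = -5 + A**2 (d(A) = -5 + A*A = -5 + A**2)
(-18 + I)*d(4*(-5)) = (-18 - 30)*(-5 + (4*(-5))**2) = -48*(-5 + (-20)**2) = -48*(-5 + 400) = -48*395 = -18960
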